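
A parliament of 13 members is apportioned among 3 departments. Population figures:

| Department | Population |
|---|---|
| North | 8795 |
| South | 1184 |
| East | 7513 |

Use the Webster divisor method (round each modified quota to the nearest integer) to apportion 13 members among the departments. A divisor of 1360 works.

North 6, South 1, East 6

With modified divisor 1360: modified quotas North 6.467, South 0.871, East 5.524.
Rounding to the nearest integer: North 6, South 1, East 6 (total 13).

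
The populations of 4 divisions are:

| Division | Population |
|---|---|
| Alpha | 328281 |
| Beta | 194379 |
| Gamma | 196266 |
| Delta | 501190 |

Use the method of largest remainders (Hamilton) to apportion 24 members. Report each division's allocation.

Standard divisor: 1220116 ÷ 24 ≈ 50838.167.
Standard quotas: Alpha 6.4574, Beta 3.8235, Gamma 3.8606, Delta 9.8585.
Lower quotas: Alpha 6, Beta 3, Gamma 3, Delta 9 (sum 21, leaving 3 seats).
Remainders in descending order: Gamma 0.8606, Delta 0.8585, Beta 0.8235, Alpha 0.4574.
The surplus seats go to Gamma, Delta, Beta.

Alpha 6, Beta 4, Gamma 4, Delta 10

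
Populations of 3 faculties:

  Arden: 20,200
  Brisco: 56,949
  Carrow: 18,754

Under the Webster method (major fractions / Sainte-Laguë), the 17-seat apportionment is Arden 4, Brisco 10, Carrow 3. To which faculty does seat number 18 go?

Brisco

Priority for the next seat is population ÷ (current seats + 0.5).
Priorities: Arden 4488.889, Brisco 5423.714, Carrow 5358.286.
Highest priority: Brisco.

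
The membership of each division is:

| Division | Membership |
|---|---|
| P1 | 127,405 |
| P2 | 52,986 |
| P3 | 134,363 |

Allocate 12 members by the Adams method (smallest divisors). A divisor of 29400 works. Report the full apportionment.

P1 5, P2 2, P3 5

With modified divisor 29400: modified quotas P1 4.334, P2 1.802, P3 4.570.
Rounding up: P1 5, P2 2, P3 5 (total 12).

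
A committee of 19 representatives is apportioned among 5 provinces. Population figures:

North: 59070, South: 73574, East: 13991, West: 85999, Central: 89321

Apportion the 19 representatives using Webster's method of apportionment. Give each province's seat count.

North: 4, South: 4, East: 1, West: 5, Central: 5

Standard divisor 321955/19 ≈ 16945; standard quotas: North 3.486, South 4.342, East 0.826, West 5.075, Central 5.271.
Rounding to the nearest integer gives 3, 4, 1, 5, 5 = 18 seats, so the divisor must be adjusted.
With modified divisor 16600: modified quotas North 3.558, South 4.432, East 0.843, West 5.181, Central 5.381.
Rounding to the nearest integer: North 4, South 4, East 1, West 5, Central 5 (total 19).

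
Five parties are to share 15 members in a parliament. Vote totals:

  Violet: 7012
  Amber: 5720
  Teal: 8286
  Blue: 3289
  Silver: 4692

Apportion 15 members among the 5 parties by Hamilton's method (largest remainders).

The standard divisor is 28999/15 ≈ 1933.267.
Standard quotas: Violet 3.6270, Amber 2.9587, Teal 4.2860, Blue 1.7013, Silver 2.4270.
Lower quotas: Violet 3, Amber 2, Teal 4, Blue 1, Silver 2 (sum 12, leaving 3 seats).
Remainders in descending order: Amber 0.9587, Blue 0.7013, Violet 0.6270, Silver 0.4270, Teal 0.2860.
The surplus seats go to Amber, Blue, Violet.

Violet 4; Amber 3; Teal 4; Blue 2; Silver 2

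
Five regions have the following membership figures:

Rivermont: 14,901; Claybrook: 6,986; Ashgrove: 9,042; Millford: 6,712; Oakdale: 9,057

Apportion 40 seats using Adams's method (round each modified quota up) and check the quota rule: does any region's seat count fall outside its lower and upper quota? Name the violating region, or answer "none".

none

Standard quotas: Rivermont 12.764, Claybrook 5.984, Ashgrove 7.745, Millford 5.749, Oakdale 7.758.
Adams allocation: Rivermont 12, Claybrook 6, Ashgrove 8, Millford 6, Oakdale 8.
Every allocation lies between the lower and upper quota.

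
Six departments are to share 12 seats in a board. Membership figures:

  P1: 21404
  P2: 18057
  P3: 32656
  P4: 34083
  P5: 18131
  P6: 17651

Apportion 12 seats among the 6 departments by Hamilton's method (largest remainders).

The standard divisor is 141982/12 ≈ 11831.833.
Standard quotas: P1 1.8090, P2 1.5261, P3 2.7600, P4 2.8806, P5 1.5324, P6 1.4918.
Lower quotas: P1 1, P2 1, P3 2, P4 2, P5 1, P6 1 (sum 8, leaving 4 seats).
Remainders in descending order: P4 0.8806, P1 0.8090, P3 0.7600, P5 0.5324, P2 0.5261, P6 0.4918.
Largest remainders: P4, P1, P3, P5 receive the extra seats.

P1: 2, P2: 1, P3: 3, P4: 3, P5: 2, P6: 1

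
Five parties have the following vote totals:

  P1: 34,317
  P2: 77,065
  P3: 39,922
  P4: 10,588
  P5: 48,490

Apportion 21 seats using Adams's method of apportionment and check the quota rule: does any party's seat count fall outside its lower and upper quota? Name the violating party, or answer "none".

Standard quotas: P1 3.425, P2 7.693, P3 3.985, P4 1.057, P5 4.840.
Adams allocation: P1 4, P2 7, P3 4, P4 1, P5 5.
Every allocation lies between the lower and upper quota.

none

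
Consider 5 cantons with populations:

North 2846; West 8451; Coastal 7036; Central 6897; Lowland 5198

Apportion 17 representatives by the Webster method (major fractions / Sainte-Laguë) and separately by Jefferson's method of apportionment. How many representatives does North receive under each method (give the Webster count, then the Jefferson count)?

2 and 1

Webster: North 2, West 4, Coastal 4, Central 4, Lowland 3.
Jefferson: North 1, West 5, Coastal 4, Central 4, Lowland 3.
North gets 2 under Webster and 1 under Jefferson.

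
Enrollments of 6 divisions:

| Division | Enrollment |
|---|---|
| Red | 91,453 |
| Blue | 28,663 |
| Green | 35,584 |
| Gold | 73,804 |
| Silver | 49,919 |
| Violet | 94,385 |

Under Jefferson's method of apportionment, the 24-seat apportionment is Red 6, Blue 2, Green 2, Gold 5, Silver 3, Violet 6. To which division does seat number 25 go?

Priority for the next seat is population ÷ (current seats + 1).
Priorities: Red 13064.714, Blue 9554.333, Green 11861.333, Gold 12300.667, Silver 12479.750, Violet 13483.571.
Highest priority: Violet.

Violet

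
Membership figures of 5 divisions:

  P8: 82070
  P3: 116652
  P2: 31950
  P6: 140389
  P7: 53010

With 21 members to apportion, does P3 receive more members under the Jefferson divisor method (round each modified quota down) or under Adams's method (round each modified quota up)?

Jefferson

Jefferson: P8 4, P3 6, P2 1, P6 7, P7 3.
Adams: P8 4, P3 5, P2 2, P6 7, P7 3.
P3 gets 6 under Jefferson and 5 under Adams.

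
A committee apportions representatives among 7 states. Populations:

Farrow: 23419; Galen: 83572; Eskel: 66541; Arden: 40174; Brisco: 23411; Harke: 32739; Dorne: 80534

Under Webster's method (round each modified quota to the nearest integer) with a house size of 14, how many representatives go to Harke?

Standard divisor 350390/14 ≈ 25027.857; standard quotas: Farrow 0.936, Galen 3.339, Eskel 2.659, Arden 1.605, Brisco 0.935, Harke 1.308, Dorne 3.218.
Rounding to the nearest integer gives Farrow 1, Galen 3, Eskel 3, Arden 2, Brisco 1, Harke 1, Dorne 3 — total 14, matching the house size, so no adjustment is needed.
Harke receives 1.

1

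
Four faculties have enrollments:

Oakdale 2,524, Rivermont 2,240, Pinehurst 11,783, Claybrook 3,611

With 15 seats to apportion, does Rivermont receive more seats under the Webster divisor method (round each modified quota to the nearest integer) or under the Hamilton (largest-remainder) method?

Webster

Webster: Oakdale 2, Rivermont 2, Pinehurst 8, Claybrook 3.
Hamilton: Oakdale 2, Rivermont 1, Pinehurst 9, Claybrook 3.
Rivermont gets 2 under Webster and 1 under Hamilton.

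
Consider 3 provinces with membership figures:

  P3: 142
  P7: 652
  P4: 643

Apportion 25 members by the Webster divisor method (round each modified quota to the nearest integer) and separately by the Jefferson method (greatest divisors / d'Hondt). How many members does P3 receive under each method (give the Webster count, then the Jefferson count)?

Webster: P3 3, P7 11, P4 11.
Jefferson: P3 2, P7 12, P4 11.
P3 gets 3 under Webster and 2 under Jefferson.

3 and 2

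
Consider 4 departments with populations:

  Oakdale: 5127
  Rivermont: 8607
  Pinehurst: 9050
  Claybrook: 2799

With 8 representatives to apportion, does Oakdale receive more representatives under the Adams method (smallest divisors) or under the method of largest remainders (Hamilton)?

Adams: Oakdale 2, Rivermont 2, Pinehurst 3, Claybrook 1.
Hamilton: Oakdale 1, Rivermont 3, Pinehurst 3, Claybrook 1.
Oakdale gets 2 under Adams and 1 under Hamilton.

Adams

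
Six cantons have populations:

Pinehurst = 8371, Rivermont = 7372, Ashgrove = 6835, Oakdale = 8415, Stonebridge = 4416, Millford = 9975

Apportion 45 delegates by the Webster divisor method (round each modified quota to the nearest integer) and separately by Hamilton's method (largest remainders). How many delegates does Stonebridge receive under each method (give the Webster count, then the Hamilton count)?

4 and 5

Webster: Pinehurst 8, Rivermont 7, Ashgrove 7, Oakdale 9, Stonebridge 4, Millford 10.
Hamilton: Pinehurst 8, Rivermont 7, Ashgrove 7, Oakdale 8, Stonebridge 5, Millford 10.
Stonebridge gets 4 under Webster and 5 under Hamilton.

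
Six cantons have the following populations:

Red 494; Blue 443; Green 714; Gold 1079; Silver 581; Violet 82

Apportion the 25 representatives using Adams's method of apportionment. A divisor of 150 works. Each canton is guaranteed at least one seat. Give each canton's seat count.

With modified divisor 150: modified quotas Red 3.293, Blue 2.953, Green 4.760, Gold 7.193, Silver 3.873, Violet 0.547.
Rounding up: Red 4, Blue 3, Green 5, Gold 8, Silver 4, Violet 1 (total 25).

Red=4, Blue=3, Green=5, Gold=8, Silver=4, Violet=1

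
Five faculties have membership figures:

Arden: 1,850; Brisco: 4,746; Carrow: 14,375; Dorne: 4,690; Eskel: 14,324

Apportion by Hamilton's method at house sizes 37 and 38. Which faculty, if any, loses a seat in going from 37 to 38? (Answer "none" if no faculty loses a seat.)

At 37 seats: Arden 2, Brisco 5, Carrow 13, Dorne 4, Eskel 13.
At 38 seats: Arden 2, Brisco 4, Carrow 14, Dorne 4, Eskel 14.
Brisco drops from 5 to 4.

Brisco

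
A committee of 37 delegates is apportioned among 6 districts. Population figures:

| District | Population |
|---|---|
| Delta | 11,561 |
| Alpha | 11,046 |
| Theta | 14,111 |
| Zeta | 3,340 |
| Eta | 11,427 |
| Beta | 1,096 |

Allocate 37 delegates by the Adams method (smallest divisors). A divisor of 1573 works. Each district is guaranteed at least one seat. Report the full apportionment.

Delta=8; Alpha=8; Theta=9; Zeta=3; Eta=8; Beta=1

With modified divisor 1573: modified quotas Delta 7.350, Alpha 7.022, Theta 8.971, Zeta 2.123, Eta 7.264, Beta 0.697.
Rounding up: Delta 8, Alpha 8, Theta 9, Zeta 3, Eta 8, Beta 1 (total 37).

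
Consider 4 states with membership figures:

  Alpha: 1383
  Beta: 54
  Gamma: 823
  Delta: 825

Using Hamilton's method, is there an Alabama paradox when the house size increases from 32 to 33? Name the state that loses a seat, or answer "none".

At 32 seats: Alpha 14, Beta 1, Gamma 8, Delta 9.
At 33 seats: Alpha 15, Beta 0, Gamma 9, Delta 9.
Beta drops from 1 to 0.

Beta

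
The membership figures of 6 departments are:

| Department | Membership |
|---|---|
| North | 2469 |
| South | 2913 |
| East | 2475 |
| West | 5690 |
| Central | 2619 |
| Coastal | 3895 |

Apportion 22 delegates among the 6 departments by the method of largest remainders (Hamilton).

The standard divisor is 20061/22 ≈ 911.864.
Standard quotas: North 2.7076, South 3.1946, East 2.7142, West 6.2400, Central 2.8721, Coastal 4.2715.
Lower quotas: North 2, South 3, East 2, West 6, Central 2, Coastal 4 (sum 19, leaving 3 seats).
Remainders in descending order: Central 0.8721, East 0.7142, North 0.7076, Coastal 0.2715, West 0.2400, South 0.1946.
Largest remainders: Central, East, North receive the extra seats.

North=3, South=3, East=3, West=6, Central=3, Coastal=4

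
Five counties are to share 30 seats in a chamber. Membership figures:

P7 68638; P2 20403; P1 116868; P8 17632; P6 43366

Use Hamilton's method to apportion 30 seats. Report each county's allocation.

P7 8, P2 2, P1 13, P8 2, P6 5

Standard divisor: 266907 ÷ 30 ≈ 8896.9.
Standard quotas: P7 7.7148, P2 2.2933, P1 13.1358, P8 1.9818, P6 4.8743.
Lower quotas: P7 7, P2 2, P1 13, P8 1, P6 4 (sum 27, leaving 3 seats).
Remainders in descending order: P8 0.9818, P6 0.8743, P7 0.7148, P2 0.2933, P1 0.1358.
Largest remainders: P8, P6, P7 receive the extra seats.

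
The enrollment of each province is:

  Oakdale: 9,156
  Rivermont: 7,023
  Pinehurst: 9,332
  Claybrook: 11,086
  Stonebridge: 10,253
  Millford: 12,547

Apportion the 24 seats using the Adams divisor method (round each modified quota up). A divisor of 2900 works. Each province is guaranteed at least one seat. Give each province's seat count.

With modified divisor 2900: modified quotas Oakdale 3.157, Rivermont 2.422, Pinehurst 3.218, Claybrook 3.823, Stonebridge 3.536, Millford 4.327.
Rounding up: Oakdale 4, Rivermont 3, Pinehurst 4, Claybrook 4, Stonebridge 4, Millford 5 (total 24).

Oakdale 4, Rivermont 3, Pinehurst 4, Claybrook 4, Stonebridge 4, Millford 5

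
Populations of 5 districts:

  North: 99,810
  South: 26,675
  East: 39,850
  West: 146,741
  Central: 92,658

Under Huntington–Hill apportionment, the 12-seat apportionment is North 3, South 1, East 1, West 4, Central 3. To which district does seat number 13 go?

Priority for the next seat is population ÷ (√(s·(s+1))).
Priorities: North 28812.665, South 18862.073, East 28178.205, West 32812.285, Central 26748.061.
Highest priority: West.

West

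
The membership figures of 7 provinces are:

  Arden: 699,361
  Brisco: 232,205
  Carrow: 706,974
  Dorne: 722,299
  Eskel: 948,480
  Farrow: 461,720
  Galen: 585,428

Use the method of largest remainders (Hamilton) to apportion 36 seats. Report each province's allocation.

Standard divisor: 4356467 ÷ 36 ≈ 121012.972.
Standard quotas: Arden 5.7792, Brisco 1.9188, Carrow 5.8421, Dorne 5.9688, Eskel 7.8378, Farrow 3.8155, Galen 4.8377.
Lower quotas: Arden 5, Brisco 1, Carrow 5, Dorne 5, Eskel 7, Farrow 3, Galen 4 (sum 30, leaving 6 seats).
Remainders in descending order: Dorne 0.9688, Brisco 0.9188, Carrow 0.8421, Eskel 0.8378, Galen 0.8377, Farrow 0.8155, Arden 0.7792.
The surplus seats go to Dorne, Brisco, Carrow, Eskel, Galen, Farrow.

Arden: 5; Brisco: 2; Carrow: 6; Dorne: 6; Eskel: 8; Farrow: 4; Galen: 5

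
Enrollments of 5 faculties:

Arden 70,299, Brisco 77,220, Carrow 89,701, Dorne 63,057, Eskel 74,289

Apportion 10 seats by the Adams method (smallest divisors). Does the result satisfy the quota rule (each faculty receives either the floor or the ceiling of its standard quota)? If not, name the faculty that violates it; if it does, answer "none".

Standard quotas: Arden 1.877, Brisco 2.062, Carrow 2.395, Dorne 1.683, Eskel 1.983.
Adams allocation: Arden 2, Brisco 2, Carrow 2, Dorne 2, Eskel 2.
Every allocation lies between the lower and upper quota.

none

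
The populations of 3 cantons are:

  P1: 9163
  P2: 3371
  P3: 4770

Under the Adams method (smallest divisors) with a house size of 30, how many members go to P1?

Standard divisor 17304/30 ≈ 576.8; standard quotas: P1 15.886, P2 5.844, P3 8.270.
Rounding up gives 16, 6, 9 = 31 seats, so the divisor must be adjusted.
With modified divisor 600: modified quotas P1 15.272, P2 5.618, P3 7.950.
Rounding up: P1 16, P2 6, P3 8 (total 30).
P1 receives 16.

16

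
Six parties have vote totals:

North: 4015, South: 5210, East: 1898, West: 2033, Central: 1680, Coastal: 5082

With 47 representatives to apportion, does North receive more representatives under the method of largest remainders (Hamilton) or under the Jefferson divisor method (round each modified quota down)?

Jefferson

Hamilton: North 9, South 12, East 5, West 5, Central 4, Coastal 12.
Jefferson: North 10, South 12, East 4, West 5, Central 4, Coastal 12.
North gets 9 under Hamilton and 10 under Jefferson.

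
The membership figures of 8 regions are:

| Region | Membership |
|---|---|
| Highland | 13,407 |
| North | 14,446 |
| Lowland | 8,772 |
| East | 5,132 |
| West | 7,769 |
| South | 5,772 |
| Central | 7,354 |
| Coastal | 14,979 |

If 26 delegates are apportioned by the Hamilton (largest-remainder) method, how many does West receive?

Total 77631; standard divisor 77631/26 ≈ 2985.808.
Standard quotas: Highland 4.4902, North 4.8382, Lowland 2.9379, East 1.7188, West 2.6020, South 1.9331, Central 2.4630, Coastal 5.0167.
Lower quotas: Highland 4, North 4, Lowland 2, East 1, West 2, South 1, Central 2, Coastal 5 (sum 21, leaving 5 seats).
Remainders in descending order: Lowland 0.9379, South 0.9331, North 0.8382, East 0.7188, West 0.6020, Highland 0.4902, Central 0.4630, Coastal 0.0167.
The surplus seats go to Lowland, South, North, East, West.
West receives 3.

3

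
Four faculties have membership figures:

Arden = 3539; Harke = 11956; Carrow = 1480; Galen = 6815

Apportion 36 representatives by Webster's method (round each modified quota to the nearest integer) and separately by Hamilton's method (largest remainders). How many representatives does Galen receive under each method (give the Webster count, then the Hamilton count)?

11 and 10

Webster: Arden 5, Harke 18, Carrow 2, Galen 11.
Hamilton: Arden 6, Harke 18, Carrow 2, Galen 10.
Galen gets 11 under Webster and 10 under Hamilton.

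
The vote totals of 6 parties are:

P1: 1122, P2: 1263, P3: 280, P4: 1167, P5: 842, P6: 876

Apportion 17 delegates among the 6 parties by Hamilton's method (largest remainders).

P1 3, P2 4, P3 1, P4 3, P5 3, P6 3

Standard divisor: 5550 ÷ 17 ≈ 326.471.
Standard quotas: P1 3.437, P2 3.869, P3 0.858, P4 3.575, P5 2.579, P6 2.683.
Lower quotas: P1 3, P2 3, P3 0, P4 3, P5 2, P6 2 (sum 13, leaving 4 seats).
Remainders in descending order: P2 0.869, P3 0.858, P6 0.683, P5 0.579, P4 0.575, P1 0.437.
The surplus seats go to P2, P3, P6, P5.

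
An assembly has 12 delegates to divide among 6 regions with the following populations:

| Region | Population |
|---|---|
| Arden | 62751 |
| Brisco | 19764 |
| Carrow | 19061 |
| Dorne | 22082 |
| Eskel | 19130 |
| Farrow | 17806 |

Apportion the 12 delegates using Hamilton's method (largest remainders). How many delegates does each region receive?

The standard divisor is 160594/12 ≈ 13382.833.
Standard quotas: Arden 4.6889, Brisco 1.4768, Carrow 1.4243, Dorne 1.6500, Eskel 1.4294, Farrow 1.3305.
Lower quotas: Arden 4, Brisco 1, Carrow 1, Dorne 1, Eskel 1, Farrow 1 (sum 9, leaving 3 seats).
Remainders in descending order: Arden 0.6889, Dorne 0.6500, Brisco 0.4768, Eskel 0.4294, Carrow 0.4243, Farrow 0.3305.
Largest remainders: Arden, Dorne, Brisco receive the extra seats.

Arden 5, Brisco 2, Carrow 1, Dorne 2, Eskel 1, Farrow 1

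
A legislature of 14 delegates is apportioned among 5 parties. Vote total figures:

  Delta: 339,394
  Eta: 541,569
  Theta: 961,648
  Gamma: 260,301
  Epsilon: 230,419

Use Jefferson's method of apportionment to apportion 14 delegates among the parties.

Standard divisor 2333331/14 ≈ 166666.5; standard quotas: Delta 2.036, Eta 3.249, Theta 5.770, Gamma 1.562, Epsilon 1.383.
Rounding down gives 2, 3, 5, 1, 1 = 12 seats, so the divisor must be adjusted.
With modified divisor 136400: modified quotas Delta 2.488, Eta 3.970, Theta 7.050, Gamma 1.908, Epsilon 1.689.
Rounding down: Delta 2, Eta 3, Theta 7, Gamma 1, Epsilon 1 (total 14).

Delta=2, Eta=3, Theta=7, Gamma=1, Epsilon=1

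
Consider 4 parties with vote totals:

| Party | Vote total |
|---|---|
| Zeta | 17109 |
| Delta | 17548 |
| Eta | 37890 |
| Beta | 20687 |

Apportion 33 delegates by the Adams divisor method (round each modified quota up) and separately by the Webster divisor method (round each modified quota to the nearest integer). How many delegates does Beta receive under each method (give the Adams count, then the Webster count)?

8 and 7

Adams: Zeta 6, Delta 6, Eta 13, Beta 8.
Webster: Zeta 6, Delta 6, Eta 14, Beta 7.
Beta gets 8 under Adams and 7 under Webster.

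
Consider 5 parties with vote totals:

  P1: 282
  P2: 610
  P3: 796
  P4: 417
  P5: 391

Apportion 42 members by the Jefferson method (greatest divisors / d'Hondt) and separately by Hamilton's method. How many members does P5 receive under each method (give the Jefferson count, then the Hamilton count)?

Jefferson: P1 5, P2 10, P3 14, P4 7, P5 6.
Hamilton: P1 5, P2 10, P3 13, P4 7, P5 7.
P5 gets 6 under Jefferson and 7 under Hamilton.

6 and 7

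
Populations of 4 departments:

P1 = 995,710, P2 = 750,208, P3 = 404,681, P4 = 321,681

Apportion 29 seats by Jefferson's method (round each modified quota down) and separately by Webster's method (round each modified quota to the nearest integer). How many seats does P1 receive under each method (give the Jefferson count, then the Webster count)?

Jefferson: P1 12, P2 9, P3 5, P4 3.
Webster: P1 11, P2 9, P3 5, P4 4.
P1 gets 12 under Jefferson and 11 under Webster.

12 and 11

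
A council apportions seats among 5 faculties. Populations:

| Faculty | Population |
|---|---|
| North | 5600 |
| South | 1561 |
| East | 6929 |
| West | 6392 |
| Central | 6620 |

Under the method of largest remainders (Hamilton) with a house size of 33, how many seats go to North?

7

The standard divisor is 27102/33 ≈ 821.273.
Standard quotas: North 6.8187, South 1.9007, East 8.4369, West 7.7830, Central 8.0607.
Lower quotas: North 6, South 1, East 8, West 7, Central 8 (sum 30, leaving 3 seats).
Remainders in descending order: South 0.9007, North 0.8187, West 0.7830, East 0.4369, Central 0.0607.
Largest remainders: South, North, West receive the extra seats.
North receives 7.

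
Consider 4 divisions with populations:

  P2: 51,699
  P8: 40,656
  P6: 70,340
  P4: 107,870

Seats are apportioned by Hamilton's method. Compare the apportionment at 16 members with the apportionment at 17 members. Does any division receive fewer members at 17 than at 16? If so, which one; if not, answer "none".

At 16 seats: P2 3, P8 3, P6 4, P4 6.
At 17 seats: P2 3, P8 3, P6 4, P4 7.
No division's allocation decreased.

none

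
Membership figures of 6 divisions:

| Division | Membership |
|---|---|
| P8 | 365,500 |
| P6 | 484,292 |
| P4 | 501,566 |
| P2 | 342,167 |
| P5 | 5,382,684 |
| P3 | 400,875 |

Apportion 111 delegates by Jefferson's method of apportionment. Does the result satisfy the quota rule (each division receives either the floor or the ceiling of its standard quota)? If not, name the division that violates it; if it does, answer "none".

P5

Standard quotas: P8 5.426, P6 7.189, P4 7.446, P2 5.080, P5 79.908, P3 5.951.
Jefferson allocation: P8 5, P6 7, P4 7, P2 5, P5 81, P3 6.
P5 has quota 79.908 (lower 79, upper 80) but receives 81 — outside the quota interval.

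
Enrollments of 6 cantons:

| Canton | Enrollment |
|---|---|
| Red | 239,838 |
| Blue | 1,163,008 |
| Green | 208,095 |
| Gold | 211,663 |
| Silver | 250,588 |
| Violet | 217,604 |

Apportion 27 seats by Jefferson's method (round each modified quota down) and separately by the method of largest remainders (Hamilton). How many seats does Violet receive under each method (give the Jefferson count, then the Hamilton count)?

Jefferson: Red 3, Blue 15, Green 2, Gold 2, Silver 3, Violet 2.
Hamilton: Red 3, Blue 14, Green 2, Gold 2, Silver 3, Violet 3.
Violet gets 2 under Jefferson and 3 under Hamilton.

2 and 3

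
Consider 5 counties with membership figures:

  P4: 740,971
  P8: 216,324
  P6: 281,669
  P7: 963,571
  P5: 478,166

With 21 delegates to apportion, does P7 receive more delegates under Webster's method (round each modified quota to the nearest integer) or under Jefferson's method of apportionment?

Jefferson

Webster: P4 6, P8 2, P6 2, P7 7, P5 4.
Jefferson: P4 6, P8 1, P6 2, P7 8, P5 4.
P7 gets 7 under Webster and 8 under Jefferson.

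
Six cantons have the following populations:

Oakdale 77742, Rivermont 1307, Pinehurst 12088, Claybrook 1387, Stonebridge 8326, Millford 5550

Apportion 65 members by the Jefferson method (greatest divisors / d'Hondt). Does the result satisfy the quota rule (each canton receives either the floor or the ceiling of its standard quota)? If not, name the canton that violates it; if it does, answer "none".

Standard quotas: Oakdale 47.493, Rivermont 0.798, Pinehurst 7.385, Claybrook 0.847, Stonebridge 5.086, Millford 3.391.
Jefferson allocation: Oakdale 50, Rivermont 0, Pinehurst 7, Claybrook 0, Stonebridge 5, Millford 3.
Oakdale has quota 47.493 (lower 47, upper 48) but receives 50 — outside the quota interval.

Oakdale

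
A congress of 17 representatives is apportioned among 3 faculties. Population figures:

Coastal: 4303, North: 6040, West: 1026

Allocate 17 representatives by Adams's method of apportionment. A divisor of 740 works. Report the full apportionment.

With modified divisor 740: modified quotas Coastal 5.815, North 8.162, West 1.386.
Rounding up: Coastal 6, North 9, West 2 (total 17).

Coastal 6; North 9; West 2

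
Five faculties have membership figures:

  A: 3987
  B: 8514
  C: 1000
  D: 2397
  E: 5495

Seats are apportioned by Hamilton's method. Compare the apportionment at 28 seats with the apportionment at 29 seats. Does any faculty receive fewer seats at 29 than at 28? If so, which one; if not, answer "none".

C

At 28 seats: A 5, B 11, C 2, D 3, E 7.
At 29 seats: A 5, B 12, C 1, D 3, E 8.
C drops from 2 to 1.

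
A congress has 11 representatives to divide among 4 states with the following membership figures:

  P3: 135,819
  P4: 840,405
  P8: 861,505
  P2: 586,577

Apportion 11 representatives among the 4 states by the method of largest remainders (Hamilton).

P3: 0, P4: 4, P8: 4, P2: 3

Standard divisor: 2424306 ÷ 11 ≈ 220391.455.
Standard quotas: P3 0.6163, P4 3.8132, P8 3.9090, P2 2.6615.
Lower quotas: P3 0, P4 3, P8 3, P2 2 (sum 8, leaving 3 seats).
Remainders in descending order: P8 0.9090, P4 0.8132, P2 0.6615, P3 0.6163.
The surplus seats go to P8, P4, P2.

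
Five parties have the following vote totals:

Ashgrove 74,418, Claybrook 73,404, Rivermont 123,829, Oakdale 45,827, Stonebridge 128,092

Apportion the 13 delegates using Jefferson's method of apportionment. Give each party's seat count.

Ashgrove=2; Claybrook=2; Rivermont=4; Oakdale=1; Stonebridge=4

Standard divisor 445570/13 ≈ 34274.615; standard quotas: Ashgrove 2.171, Claybrook 2.142, Rivermont 3.613, Oakdale 1.337, Stonebridge 3.737.
Rounding down gives 2, 2, 3, 1, 3 = 11 seats, so the divisor must be adjusted.
With modified divisor 28300: modified quotas Ashgrove 2.630, Claybrook 2.594, Rivermont 4.376, Oakdale 1.619, Stonebridge 4.526.
Rounding down: Ashgrove 2, Claybrook 2, Rivermont 4, Oakdale 1, Stonebridge 4 (total 13).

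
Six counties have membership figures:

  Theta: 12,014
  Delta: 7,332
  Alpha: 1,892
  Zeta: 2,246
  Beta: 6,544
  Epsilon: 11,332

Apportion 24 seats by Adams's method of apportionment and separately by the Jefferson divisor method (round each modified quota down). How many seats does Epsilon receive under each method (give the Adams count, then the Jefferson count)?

Adams: Theta 7, Delta 4, Alpha 1, Zeta 2, Beta 4, Epsilon 6.
Jefferson: Theta 7, Delta 4, Alpha 1, Zeta 1, Beta 4, Epsilon 7.
Epsilon gets 6 under Adams and 7 under Jefferson.

6 and 7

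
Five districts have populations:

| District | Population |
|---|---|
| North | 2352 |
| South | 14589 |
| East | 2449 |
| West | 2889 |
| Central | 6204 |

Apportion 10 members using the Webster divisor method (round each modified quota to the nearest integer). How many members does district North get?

Standard divisor 28483/10 ≈ 2848.3; standard quotas: North 0.826, South 5.122, East 0.860, West 1.014, Central 2.178.
Rounding to the nearest integer gives North 1, South 5, East 1, West 1, Central 2 — total 10, matching the house size, so no adjustment is needed.
North receives 1.

1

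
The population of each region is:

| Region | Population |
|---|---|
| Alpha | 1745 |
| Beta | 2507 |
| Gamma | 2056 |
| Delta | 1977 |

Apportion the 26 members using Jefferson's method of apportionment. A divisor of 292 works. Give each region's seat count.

With modified divisor 292: modified quotas Alpha 5.976, Beta 8.586, Gamma 7.041, Delta 6.771.
Rounding down: Alpha 5, Beta 8, Gamma 7, Delta 6 (total 26).

Alpha: 5; Beta: 8; Gamma: 7; Delta: 6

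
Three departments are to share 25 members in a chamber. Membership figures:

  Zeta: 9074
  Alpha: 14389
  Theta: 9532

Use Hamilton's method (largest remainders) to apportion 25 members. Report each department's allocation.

Total 32995; standard divisor 32995/25 ≈ 1319.8.
Standard quotas: Zeta 6.8753, Alpha 10.9024, Theta 7.2223.
Lower quotas: Zeta 6, Alpha 10, Theta 7 (sum 23, leaving 2 seats).
Remainders in descending order: Alpha 0.9024, Zeta 0.8753, Theta 0.2223.
The surplus seats go to Alpha, Zeta.

Zeta 7, Alpha 11, Theta 7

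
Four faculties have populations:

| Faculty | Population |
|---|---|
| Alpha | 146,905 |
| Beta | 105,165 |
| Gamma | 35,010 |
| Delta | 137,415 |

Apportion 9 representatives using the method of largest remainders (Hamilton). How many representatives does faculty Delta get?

3

Total 424495; standard divisor 424495/9 ≈ 47166.111.
Standard quotas: Alpha 3.1146, Beta 2.2297, Gamma 0.7423, Delta 2.9134.
Lower quotas: Alpha 3, Beta 2, Gamma 0, Delta 2 (sum 7, leaving 2 seats).
Remainders in descending order: Delta 0.9134, Gamma 0.7423, Beta 0.2297, Alpha 0.1146.
Largest remainders: Delta, Gamma receive the extra seats.
Delta receives 3.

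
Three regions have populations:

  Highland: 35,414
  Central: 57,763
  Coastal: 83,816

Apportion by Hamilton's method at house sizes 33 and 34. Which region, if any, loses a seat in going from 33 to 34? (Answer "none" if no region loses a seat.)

none

At 33 seats: Highland 6, Central 11, Coastal 16.
At 34 seats: Highland 7, Central 11, Coastal 16.
No region's allocation decreased.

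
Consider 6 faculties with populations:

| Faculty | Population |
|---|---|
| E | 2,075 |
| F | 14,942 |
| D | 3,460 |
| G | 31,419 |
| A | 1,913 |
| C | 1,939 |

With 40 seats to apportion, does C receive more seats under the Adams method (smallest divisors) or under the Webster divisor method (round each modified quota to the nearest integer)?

Adams: E 2, F 10, D 3, G 21, A 2, C 2.
Webster: E 1, F 11, D 3, G 23, A 1, C 1.
C gets 2 under Adams and 1 under Webster.

Adams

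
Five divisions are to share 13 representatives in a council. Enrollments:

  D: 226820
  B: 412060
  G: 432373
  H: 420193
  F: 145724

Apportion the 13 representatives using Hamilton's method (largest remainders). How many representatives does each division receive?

D 2, B 3, G 4, H 3, F 1

The standard divisor is 1637170/13 ≈ 125936.154.
Standard quotas: D 1.8011, B 3.2720, G 3.4333, H 3.3366, F 1.1571.
Lower quotas: D 1, B 3, G 3, H 3, F 1 (sum 11, leaving 2 seats).
Remainders in descending order: D 0.8011, G 0.4333, H 0.3366, B 0.2720, F 0.1571.
Largest remainders: D, G receive the extra seats.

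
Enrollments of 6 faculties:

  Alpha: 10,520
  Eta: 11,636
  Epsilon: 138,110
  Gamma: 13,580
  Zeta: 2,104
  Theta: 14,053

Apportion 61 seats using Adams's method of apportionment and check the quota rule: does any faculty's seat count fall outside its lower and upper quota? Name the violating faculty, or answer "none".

Standard quotas: Alpha 3.377, Eta 3.736, Epsilon 44.340, Gamma 4.360, Zeta 0.675, Theta 4.512.
Adams allocation: Alpha 4, Eta 4, Epsilon 42, Gamma 5, Zeta 1, Theta 5.
Epsilon has quota 44.340 (lower 44, upper 45) but receives 42 — outside the quota interval.

Epsilon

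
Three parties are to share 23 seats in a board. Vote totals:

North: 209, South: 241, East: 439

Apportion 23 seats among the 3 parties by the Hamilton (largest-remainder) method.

North=6, South=6, East=11

The standard divisor is 889/23 ≈ 38.652.
Standard quotas: North 5.407, South 6.235, East 11.358.
Lower quotas: North 5, South 6, East 11 (sum 22, leaving 1 seat).
Remainders in descending order: North 0.407, East 0.358, South 0.235.
The surplus seat goes to North.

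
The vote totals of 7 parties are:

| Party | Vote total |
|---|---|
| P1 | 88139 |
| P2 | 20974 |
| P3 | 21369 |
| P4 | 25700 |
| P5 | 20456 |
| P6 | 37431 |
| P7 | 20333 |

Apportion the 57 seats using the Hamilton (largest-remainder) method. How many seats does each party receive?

P1 22; P2 5; P3 5; P4 6; P5 5; P6 9; P7 5

Standard divisor: 234402 ÷ 57 ≈ 4112.316.
Standard quotas: P1 21.4329, P2 5.1003, P3 5.1963, P4 6.2495, P5 4.9743, P6 9.1022, P7 4.9444.
Lower quotas: P1 21, P2 5, P3 5, P4 6, P5 4, P6 9, P7 4 (sum 54, leaving 3 seats).
Remainders in descending order: P5 0.9743, P7 0.9444, P1 0.4329, P4 0.2495, P3 0.1963, P6 0.1022, P2 0.1003.
Largest remainders: P5, P7, P1 receive the extra seats.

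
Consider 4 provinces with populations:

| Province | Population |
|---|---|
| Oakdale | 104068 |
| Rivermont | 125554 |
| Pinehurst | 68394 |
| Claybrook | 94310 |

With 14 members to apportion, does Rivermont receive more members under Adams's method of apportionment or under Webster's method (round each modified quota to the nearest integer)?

Webster

Adams: Oakdale 4, Rivermont 4, Pinehurst 3, Claybrook 3.
Webster: Oakdale 4, Rivermont 5, Pinehurst 2, Claybrook 3.
Rivermont gets 4 under Adams and 5 under Webster.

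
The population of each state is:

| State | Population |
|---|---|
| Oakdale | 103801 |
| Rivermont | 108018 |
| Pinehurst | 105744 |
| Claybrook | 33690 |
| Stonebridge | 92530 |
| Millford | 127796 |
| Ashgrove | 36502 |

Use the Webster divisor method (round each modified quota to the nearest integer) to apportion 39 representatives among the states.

Oakdale=7, Rivermont=7, Pinehurst=7, Claybrook=2, Stonebridge=6, Millford=8, Ashgrove=2

Standard divisor 608081/39 ≈ 15591.821; standard quotas: Oakdale 6.657, Rivermont 6.928, Pinehurst 6.782, Claybrook 2.161, Stonebridge 5.935, Millford 8.196, Ashgrove 2.341.
Rounding to the nearest integer gives Oakdale 7, Rivermont 7, Pinehurst 7, Claybrook 2, Stonebridge 6, Millford 8, Ashgrove 2 — total 39, matching the house size, so no adjustment is needed.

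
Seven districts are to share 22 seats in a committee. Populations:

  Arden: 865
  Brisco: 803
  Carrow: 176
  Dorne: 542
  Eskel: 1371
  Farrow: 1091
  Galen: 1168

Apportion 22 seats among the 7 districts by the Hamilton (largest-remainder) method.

The standard divisor is 6016/22 ≈ 273.455.
Standard quotas: Arden 3.163, Brisco 2.937, Carrow 0.644, Dorne 1.982, Eskel 5.014, Farrow 3.990, Galen 4.271.
Lower quotas: Arden 3, Brisco 2, Carrow 0, Dorne 1, Eskel 5, Farrow 3, Galen 4 (sum 18, leaving 4 seats).
Remainders in descending order: Farrow 0.990, Dorne 0.982, Brisco 0.937, Carrow 0.644, Galen 0.271, Arden 0.163, Eskel 0.014.
Largest remainders: Farrow, Dorne, Brisco, Carrow receive the extra seats.

Arden 3, Brisco 3, Carrow 1, Dorne 2, Eskel 5, Farrow 4, Galen 4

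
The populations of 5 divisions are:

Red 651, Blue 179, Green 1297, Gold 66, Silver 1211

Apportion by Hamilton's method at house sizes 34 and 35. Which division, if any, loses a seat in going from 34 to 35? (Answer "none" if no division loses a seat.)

none

At 34 seats: Red 6, Blue 2, Green 13, Gold 1, Silver 12.
At 35 seats: Red 7, Blue 2, Green 13, Gold 1, Silver 12.
No division's allocation decreased.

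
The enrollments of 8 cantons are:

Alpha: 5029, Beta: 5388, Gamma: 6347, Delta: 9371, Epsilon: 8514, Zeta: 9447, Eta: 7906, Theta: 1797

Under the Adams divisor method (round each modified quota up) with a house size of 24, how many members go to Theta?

1

Standard divisor 53799/24 ≈ 2241.625; standard quotas: Alpha 2.243, Beta 2.404, Gamma 2.831, Delta 4.180, Epsilon 3.798, Zeta 4.214, Eta 3.527, Theta 0.802.
Rounding up gives 3, 3, 3, 5, 4, 5, 4, 1 = 28 seats, so the divisor must be adjusted.
With modified divisor 2660: modified quotas Alpha 1.891, Beta 2.026, Gamma 2.386, Delta 3.523, Epsilon 3.201, Zeta 3.552, Eta 2.972, Theta 0.676.
Rounding up: Alpha 2, Beta 3, Gamma 3, Delta 4, Epsilon 4, Zeta 4, Eta 3, Theta 1 (total 24).
Theta receives 1.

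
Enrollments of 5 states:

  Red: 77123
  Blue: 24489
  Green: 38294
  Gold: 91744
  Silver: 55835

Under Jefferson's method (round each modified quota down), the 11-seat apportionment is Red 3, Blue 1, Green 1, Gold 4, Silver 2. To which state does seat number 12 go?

Priority for the next seat is population ÷ (current seats + 1).
Priorities: Red 19280.750, Blue 12244.500, Green 19147.000, Gold 18348.800, Silver 18611.667.
Highest priority: Red.

Red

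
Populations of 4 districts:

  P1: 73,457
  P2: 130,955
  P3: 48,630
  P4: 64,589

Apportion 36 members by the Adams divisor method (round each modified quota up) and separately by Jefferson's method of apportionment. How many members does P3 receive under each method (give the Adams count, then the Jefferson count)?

Adams: P1 8, P2 15, P3 6, P4 7.
Jefferson: P1 8, P2 16, P3 5, P4 7.
P3 gets 6 under Adams and 5 under Jefferson.

6 and 5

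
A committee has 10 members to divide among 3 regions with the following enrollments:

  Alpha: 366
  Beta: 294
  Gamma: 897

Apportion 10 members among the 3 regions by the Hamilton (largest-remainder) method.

Alpha: 2, Beta: 2, Gamma: 6

Standard divisor: 1557 ÷ 10 ≈ 155.7.
Standard quotas: Alpha 2.351, Beta 1.888, Gamma 5.761.
Lower quotas: Alpha 2, Beta 1, Gamma 5 (sum 8, leaving 2 seats).
Remainders in descending order: Beta 0.888, Gamma 0.761, Alpha 0.351.
Largest remainders: Beta, Gamma receive the extra seats.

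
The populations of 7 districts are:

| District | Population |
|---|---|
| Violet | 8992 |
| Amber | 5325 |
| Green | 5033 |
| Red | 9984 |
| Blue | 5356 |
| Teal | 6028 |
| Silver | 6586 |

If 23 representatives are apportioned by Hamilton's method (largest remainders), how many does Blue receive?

Total 47304; standard divisor 47304/23 ≈ 2056.696.
Standard quotas: Violet 4.3721, Amber 2.5891, Green 2.4471, Red 4.8544, Blue 2.6042, Teal 2.9309, Silver 3.2022.
Lower quotas: Violet 4, Amber 2, Green 2, Red 4, Blue 2, Teal 2, Silver 3 (sum 19, leaving 4 seats).
Remainders in descending order: Teal 0.9309, Red 0.8544, Blue 0.6042, Amber 0.5891, Green 0.4471, Violet 0.3721, Silver 0.2022.
Largest remainders: Teal, Red, Blue, Amber receive the extra seats.
Blue receives 3.

3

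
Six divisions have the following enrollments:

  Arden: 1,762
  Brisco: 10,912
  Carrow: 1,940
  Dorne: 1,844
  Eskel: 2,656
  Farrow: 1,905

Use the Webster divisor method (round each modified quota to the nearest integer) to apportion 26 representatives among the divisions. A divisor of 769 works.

With modified divisor 769: modified quotas Arden 2.291, Brisco 14.190, Carrow 2.523, Dorne 2.398, Eskel 3.454, Farrow 2.477.
Rounding to the nearest integer: Arden 2, Brisco 14, Carrow 3, Dorne 2, Eskel 3, Farrow 2 (total 26).

Arden=2, Brisco=14, Carrow=3, Dorne=2, Eskel=3, Farrow=2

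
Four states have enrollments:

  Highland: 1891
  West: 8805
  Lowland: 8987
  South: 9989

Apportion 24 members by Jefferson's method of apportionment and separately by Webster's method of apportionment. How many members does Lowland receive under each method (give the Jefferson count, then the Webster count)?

8 and 7

Jefferson: Highland 1, West 7, Lowland 8, South 8.
Webster: Highland 2, West 7, Lowland 7, South 8.
Lowland gets 8 under Jefferson and 7 under Webster.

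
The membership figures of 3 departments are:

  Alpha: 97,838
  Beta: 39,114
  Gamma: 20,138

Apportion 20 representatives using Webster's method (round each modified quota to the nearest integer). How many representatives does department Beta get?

5

Standard divisor 157090/20 ≈ 7854.5; standard quotas: Alpha 12.456, Beta 4.980, Gamma 2.564.
Rounding to the nearest integer gives Alpha 12, Beta 5, Gamma 3 — total 20, matching the house size, so no adjustment is needed.
Beta receives 5.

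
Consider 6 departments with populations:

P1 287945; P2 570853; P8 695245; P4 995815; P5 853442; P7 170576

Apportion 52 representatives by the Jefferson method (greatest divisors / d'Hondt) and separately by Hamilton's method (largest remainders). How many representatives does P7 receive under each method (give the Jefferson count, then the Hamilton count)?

Jefferson: P1 4, P2 8, P8 10, P4 15, P5 13, P7 2.
Hamilton: P1 4, P2 8, P8 10, P4 15, P5 12, P7 3.
P7 gets 2 under Jefferson and 3 under Hamilton.

2 and 3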